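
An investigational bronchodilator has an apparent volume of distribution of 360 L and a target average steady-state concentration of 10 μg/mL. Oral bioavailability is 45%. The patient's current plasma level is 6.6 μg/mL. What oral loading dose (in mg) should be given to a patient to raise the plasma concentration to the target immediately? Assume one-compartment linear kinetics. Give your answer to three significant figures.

Concentration deficit ΔC = 10 − 6.6 = 3.400 mg/L
LD = Vd × ΔC / F = 360.0 × 3.400 / 0.45 = 2720 mg

2720 mg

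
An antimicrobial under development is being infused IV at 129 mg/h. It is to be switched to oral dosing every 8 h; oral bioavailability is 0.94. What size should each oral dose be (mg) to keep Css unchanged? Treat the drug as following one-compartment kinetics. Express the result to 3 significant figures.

1100 mg

To maintain the same Css, the systemic dosing rate must be unchanged: F·D/τ = infusion rate.
D = rate × τ / F = 129 × 8 / 0.94 = 1098 mg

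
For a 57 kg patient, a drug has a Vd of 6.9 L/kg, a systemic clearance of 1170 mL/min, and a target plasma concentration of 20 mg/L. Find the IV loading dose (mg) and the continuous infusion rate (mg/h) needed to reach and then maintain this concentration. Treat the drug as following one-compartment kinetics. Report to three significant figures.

(a) 7870 mg; (b) 1400 mg/h

Vd(total) = 57 kg × 6.9 L/kg = 393.3 L
LD = Vd · C_target = 393.3 × 20 = 7866 mg
CL = 1170 mL/min = 1170 × 0.06 = 70.20 L/h
Maintenance: replace elimination → rate = CL × Css = 70.20 × 20 = 1404 mg/h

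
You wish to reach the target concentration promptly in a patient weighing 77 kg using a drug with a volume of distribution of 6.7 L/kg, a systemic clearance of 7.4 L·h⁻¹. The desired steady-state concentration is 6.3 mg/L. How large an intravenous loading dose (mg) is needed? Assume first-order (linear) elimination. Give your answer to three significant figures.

3250 mg

Vd(total) = 77 kg × 6.7 L/kg = 515.9 L
LD = Vd × C = 515.9 × 6.300 = 3250 mg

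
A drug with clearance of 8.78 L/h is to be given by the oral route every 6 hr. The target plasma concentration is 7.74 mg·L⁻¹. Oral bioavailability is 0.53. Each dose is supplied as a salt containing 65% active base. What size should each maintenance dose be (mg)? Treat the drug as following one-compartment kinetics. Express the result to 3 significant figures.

1180 mg

D = CL × Css × τ / F / S = 8.780 × 7.74 × 6 / 0.53 / 0.65 = 1184 mg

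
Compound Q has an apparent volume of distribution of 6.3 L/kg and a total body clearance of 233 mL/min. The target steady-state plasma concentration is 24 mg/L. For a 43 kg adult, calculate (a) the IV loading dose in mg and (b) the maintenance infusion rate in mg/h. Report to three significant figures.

(a) 6500 mg; (b) 336 mg/h

Vd(total) = 43 kg × 6.3 L/kg = 270.9 L
LD = Vd · C_target = 270.9 × 24 = 6502 mg
Convert clearance: 233 mL/min × 60 min/h ÷ 1000 mL/L = 13.98 L/h
Maintenance: replace elimination → rate = CL × Css = 13.98 × 24 = 335.5 mg/h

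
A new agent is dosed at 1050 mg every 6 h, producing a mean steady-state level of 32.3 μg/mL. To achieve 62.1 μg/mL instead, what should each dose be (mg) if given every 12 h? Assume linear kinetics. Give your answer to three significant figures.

For first-order elimination, Css ∝ F·D/(CL·τ); F and CL are unchanged, so Css ∝ D/τ.
D₂ = D₁ × (Css,target / Css,current) × (τ₂/τ₁) = 1050 × (62.1/32.3) × (12/6) = 4037 mg

4040 mg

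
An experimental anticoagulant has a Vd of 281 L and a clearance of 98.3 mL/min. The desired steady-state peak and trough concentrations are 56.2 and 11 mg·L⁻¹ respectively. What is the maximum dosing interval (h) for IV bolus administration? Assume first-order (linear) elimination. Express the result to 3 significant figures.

Convert clearance: 98.3 mL/min × 60 min/h ÷ 1000 mL/L = 5.898 L/h
k = CL / Vd = 5.898 / 281.0 = 0.02099 h⁻¹
Between IV bolus doses, concentration decays as C = C₀·e^(−kτ), so C_peak/C_trough = e^(kτ).
τ_max = ln(C_peak/C_trough) / k = ln(56.2/11) / 0.02099 = 1.631 / 0.02099 = 77.70 h

77.7 h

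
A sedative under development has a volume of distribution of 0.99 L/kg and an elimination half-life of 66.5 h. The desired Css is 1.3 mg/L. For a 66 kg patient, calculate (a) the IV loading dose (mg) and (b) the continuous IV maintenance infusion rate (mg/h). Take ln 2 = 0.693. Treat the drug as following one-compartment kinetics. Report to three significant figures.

Total Vd = 0.99 × 66 = 65.34 L
LD = Vd × C = 65.34 × 1.3 = 84.94 mg
CL = 0.693 × Vd / t½ = 0.693 × 65.34 / 66.5 = 0.6809 L/h
Infusion rate = CL × Css = 0.6809 × 1.3 = 0.8852 mg/h

(a) 84.9 mg; (b) 0.885 mg/h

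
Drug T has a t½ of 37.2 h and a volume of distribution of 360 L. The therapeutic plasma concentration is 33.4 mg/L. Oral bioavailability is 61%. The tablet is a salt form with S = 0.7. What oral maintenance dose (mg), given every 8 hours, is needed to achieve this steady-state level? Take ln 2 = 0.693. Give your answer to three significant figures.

4200 mg

CL = ln 2 · Vd / t½ = 0.693 × 360.0 / 37.2 = 6.706 L/h
D = CL × Css × τ / F / S = 6.706 × 33.4 × 8 / 0.61 / 0.7 = 4196 mg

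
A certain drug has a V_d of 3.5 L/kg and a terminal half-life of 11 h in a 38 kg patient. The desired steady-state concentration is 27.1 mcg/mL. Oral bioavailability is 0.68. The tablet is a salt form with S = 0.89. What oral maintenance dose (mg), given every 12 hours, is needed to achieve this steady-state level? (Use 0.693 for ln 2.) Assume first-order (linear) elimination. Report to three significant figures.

Vd = 3.5 L/kg × 38 kg = 133.0 L
k = 0.693/11 = 0.06300 h⁻¹, so CL = k·Vd = 0.06300 × 133.0 = 8.379 L/h
D = CL × Css × τ / F / S = 8.379 × 27.1 × 12 / 0.68 / 0.89 = 4502 mg

4500 mg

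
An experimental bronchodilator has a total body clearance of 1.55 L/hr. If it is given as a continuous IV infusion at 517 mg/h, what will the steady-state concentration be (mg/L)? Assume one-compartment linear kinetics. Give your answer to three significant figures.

334 mg/L

Css = rate / CL = 517 / 1.550 = 333.5 mg/L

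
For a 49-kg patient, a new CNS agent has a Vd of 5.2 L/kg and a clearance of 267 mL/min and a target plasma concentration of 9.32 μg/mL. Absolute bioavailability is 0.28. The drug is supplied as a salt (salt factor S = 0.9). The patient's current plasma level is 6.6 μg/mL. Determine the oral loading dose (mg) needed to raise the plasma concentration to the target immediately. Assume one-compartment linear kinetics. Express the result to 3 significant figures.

2750 mg

Total Vd = 5.2 × 49 = 254.8 L
Concentration deficit ΔC = 9.32 − 6.6 = 2.720 mg/L
LD = Vd × ΔC / F / S = 254.8 × 2.720 / 0.28 / 0.9 = 2750 mg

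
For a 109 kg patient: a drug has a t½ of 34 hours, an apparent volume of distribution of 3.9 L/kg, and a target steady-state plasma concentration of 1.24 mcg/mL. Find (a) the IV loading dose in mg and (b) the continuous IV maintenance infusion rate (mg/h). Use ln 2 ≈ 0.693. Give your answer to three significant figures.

(a) 527 mg; (b) 10.7 mg/h

Total Vd = 3.9 × 109 = 425.1 L
LD = Vd × C = 425.1 × 1.24 = 527.1 mg
CL = 0.693 × Vd / t½ = 0.693 × 425.1 / 34 = 8.665 L/h
Infusion rate = CL × Css = 8.665 × 1.24 = 10.74 mg/h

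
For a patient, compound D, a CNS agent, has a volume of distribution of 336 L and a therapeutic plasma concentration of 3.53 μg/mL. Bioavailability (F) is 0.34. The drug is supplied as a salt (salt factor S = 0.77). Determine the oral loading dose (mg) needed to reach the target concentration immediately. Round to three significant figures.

The loading dose fills Vd to the target concentration.
LD = Vd × C / F / S = 336.0 × 3.530 / 0.34 / 0.77 = 4530 mg

4530 mg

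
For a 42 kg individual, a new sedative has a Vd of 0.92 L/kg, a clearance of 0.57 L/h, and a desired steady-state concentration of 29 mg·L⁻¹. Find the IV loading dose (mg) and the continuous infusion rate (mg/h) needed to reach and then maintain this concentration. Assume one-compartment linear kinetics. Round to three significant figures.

(a) 1120 mg; (b) 16.5 mg/h

Vd = 0.92 L/kg × 42 kg = 38.64 L
Loading dose = Vd × C = 38.64 × 29 = 1121 mg
Infusion rate = 0.5700 L/h × 29 mg/L = 16.53 mg/h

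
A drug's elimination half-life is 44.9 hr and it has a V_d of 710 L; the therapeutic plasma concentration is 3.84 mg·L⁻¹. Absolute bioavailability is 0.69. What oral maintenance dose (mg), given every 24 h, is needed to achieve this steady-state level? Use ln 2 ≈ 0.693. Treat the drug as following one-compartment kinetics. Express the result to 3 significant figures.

CL = ln 2 · Vd / t½ = 0.693 × 710.0 / 44.9 = 10.96 L/h
D = CL × Css × τ / F = 10.96 × 3.84 × 24 / 0.69 = 1464 mg

1460 mg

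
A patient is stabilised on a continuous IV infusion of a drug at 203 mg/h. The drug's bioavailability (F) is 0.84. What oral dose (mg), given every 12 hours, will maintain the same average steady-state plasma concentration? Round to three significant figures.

To maintain the same Css, the systemic dosing rate must be unchanged: F·D/τ = infusion rate.
D = rate × τ / F = 203 × 12 / 0.84 = 2900 mg

2900 mg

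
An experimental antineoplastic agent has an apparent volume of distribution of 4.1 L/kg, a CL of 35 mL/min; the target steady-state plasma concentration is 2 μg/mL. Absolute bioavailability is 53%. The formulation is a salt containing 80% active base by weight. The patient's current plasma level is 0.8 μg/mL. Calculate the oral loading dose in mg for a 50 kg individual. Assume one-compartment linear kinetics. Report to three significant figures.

580 mg

Total Vd = 4.1 × 50 = 205.0 L
Concentration deficit ΔC = 2 − 0.8 = 1.200 mg/L
LD = Vd × ΔC / F / S = 205.0 × 1.200 / 0.53 / 0.8 = 580.2 mg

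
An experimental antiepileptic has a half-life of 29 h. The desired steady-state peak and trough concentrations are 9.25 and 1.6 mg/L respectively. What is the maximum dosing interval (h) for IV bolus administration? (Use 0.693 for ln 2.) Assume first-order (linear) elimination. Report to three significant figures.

k = 0.693 / t½ = 0.693 / 29 = 0.02390 h⁻¹
Between IV bolus doses, concentration decays as C = C₀·e^(−kτ), so C_peak/C_trough = e^(kτ).
τ_max = ln(C_peak/C_trough) / k = ln(9.25/1.6) / 0.02390 = 1.755 / 0.02390 = 73.43 h

73.4 h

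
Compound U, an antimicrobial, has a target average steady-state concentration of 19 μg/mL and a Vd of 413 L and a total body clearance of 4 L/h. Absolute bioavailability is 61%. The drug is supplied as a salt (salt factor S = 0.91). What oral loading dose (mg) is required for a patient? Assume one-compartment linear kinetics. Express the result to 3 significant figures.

The loading dose fills Vd to the target concentration; clearance is irrelevant here.
LD = Vd × C / F / S = 413.0 × 19.00 / 0.61 / 0.91 = 14140 mg

14100 mg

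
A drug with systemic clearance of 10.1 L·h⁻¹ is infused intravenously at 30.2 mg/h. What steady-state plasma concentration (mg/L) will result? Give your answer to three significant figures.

Css = rate / CL = 30.2 / 10.10 = 2.990 mg/L

2.99 mg/L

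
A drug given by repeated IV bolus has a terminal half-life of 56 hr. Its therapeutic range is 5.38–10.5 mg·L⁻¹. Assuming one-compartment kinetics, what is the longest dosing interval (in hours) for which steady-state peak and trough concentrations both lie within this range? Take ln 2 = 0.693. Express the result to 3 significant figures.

k = 0.693 / t½ = 0.693 / 56 = 0.01238 h⁻¹
Between IV bolus doses, concentration decays as C = C₀·e^(−kτ), so C_peak/C_trough = e^(kτ).
τ_max = ln(C_peak/C_trough) / k = ln(10.5/5.38) / 0.01238 = 0.6687 / 0.01238 = 54.01 h

54.0 h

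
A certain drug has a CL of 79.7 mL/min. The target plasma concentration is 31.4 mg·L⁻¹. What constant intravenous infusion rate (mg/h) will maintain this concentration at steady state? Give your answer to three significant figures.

Convert clearance: 79.7 mL/min × 60 min/h ÷ 1000 mL/L = 4.782 L/h
Rate = CL × Css = 4.782 × 31.4 = 150.2 mg/h

150 mg/h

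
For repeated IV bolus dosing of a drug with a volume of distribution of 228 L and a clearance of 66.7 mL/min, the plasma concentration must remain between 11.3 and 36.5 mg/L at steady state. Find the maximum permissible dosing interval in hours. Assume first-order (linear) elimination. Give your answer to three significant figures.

66.8 h

Convert clearance: 66.7 mL/min × 60 min/h ÷ 1000 mL/L = 4.002 L/h
k = CL / Vd = 4.002 / 228.0 = 0.01755 h⁻¹
Between IV bolus doses, concentration decays as C = C₀·e^(−kτ), so C_peak/C_trough = e^(kτ).
τ_max = ln(C_peak/C_trough) / k = ln(36.5/11.3) / 0.01755 = 1.173 / 0.01755 = 66.84 h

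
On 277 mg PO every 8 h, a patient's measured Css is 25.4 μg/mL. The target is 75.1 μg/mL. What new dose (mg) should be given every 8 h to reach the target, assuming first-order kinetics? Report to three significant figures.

With linear kinetics, Css is proportional to dose rate (D/τ) at fixed clearance.
D₂ = D₁ × (Css,target / Css,current) = 277 × 75.1/25.4 = 819.0 mg

819 mg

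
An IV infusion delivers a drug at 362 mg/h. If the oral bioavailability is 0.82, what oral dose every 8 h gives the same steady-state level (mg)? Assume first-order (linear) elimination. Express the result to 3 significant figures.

3530 mg

To maintain the same Css, the systemic dosing rate must be unchanged: F·D/τ = infusion rate.
D = rate × τ / F = 362 × 8 / 0.82 = 3532 mg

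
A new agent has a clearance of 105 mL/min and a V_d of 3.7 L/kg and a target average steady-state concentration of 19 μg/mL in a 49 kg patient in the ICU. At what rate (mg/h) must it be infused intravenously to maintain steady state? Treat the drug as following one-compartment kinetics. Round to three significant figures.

CL = 105 mL/min = 105 × 0.06 = 6.300 L/h
Maintenance depends on clearance, not Vd — rate in must match rate out.
Infusion rate = CL · Css = 6.300 L/h × 19 mg/L = 119.7 mg/h

120 mg/h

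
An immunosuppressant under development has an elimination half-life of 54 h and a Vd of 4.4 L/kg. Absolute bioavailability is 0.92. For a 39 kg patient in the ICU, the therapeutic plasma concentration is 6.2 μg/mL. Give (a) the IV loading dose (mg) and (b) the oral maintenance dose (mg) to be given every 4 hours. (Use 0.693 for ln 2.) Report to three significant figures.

Vd = 4.4 L/kg × 39 kg = 171.6 L
LD = Vd × C = 171.6 × 6.2 = 1064 mg
CL = 0.693 × Vd / t½ = 0.693 × 171.6 / 54 = 2.202 L/h
D = CL × Css × τ / F = 2.202 × 6.2 × 4 / 0.92 = 59.36 mg

(a) 1060 mg; (b) 59.4 mg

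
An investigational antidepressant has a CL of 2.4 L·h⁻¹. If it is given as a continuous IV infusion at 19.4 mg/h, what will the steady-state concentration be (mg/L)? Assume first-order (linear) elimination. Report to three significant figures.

8.08 mg/L

Css = rate / CL = 19.4 / 2.400 = 8.083 mg/L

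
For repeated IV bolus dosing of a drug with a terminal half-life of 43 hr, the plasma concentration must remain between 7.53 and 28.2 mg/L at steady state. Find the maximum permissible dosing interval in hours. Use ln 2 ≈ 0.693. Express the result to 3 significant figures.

81.9 h

k = 0.693 / t½ = 0.693 / 43 = 0.01612 h⁻¹
Between IV bolus doses, concentration decays as C = C₀·e^(−kτ), so C_peak/C_trough = e^(kτ).
τ_max = ln(C_peak/C_trough) / k = ln(28.2/7.53) / 0.01612 = 1.320 / 0.01612 = 81.89 h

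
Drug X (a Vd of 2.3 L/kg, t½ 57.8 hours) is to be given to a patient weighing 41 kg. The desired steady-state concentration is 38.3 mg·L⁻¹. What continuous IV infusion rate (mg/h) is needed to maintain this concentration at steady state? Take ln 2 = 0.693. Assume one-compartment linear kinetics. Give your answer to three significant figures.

43.3 mg/h

Total Vd = 2.3 × 41 = 94.30 L
CL = 0.693 × Vd / t½ = 0.693 × 94.30 / 57.8 = 1.131 L/h
Infusion rate = CL × Css = 1.131 × 38.3 = 43.32 mg/h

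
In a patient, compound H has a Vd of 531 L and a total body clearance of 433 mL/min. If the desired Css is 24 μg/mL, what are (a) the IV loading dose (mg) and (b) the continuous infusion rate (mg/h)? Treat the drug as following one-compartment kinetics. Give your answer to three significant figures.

LD = Vd · C_target = 531.0 × 24 = 12740 mg
CL = 433 mL/min × 60/1000 = 25.98 L/h
Maintenance infusion rate = CL × Css = 25.98 × 24 = 623.5 mg/h

(a) 12700 mg; (b) 624 mg/h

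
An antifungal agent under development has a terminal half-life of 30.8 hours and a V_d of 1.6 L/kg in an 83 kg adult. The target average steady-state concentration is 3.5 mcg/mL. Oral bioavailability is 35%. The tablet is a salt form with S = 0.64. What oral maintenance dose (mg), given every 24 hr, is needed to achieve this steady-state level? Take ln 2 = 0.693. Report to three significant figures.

1120 mg

Total Vd = 1.6 × 83 = 132.8 L
CL = 0.693 × Vd / t½ = 0.693 × 132.8 / 30.8 = 2.988 L/h
D = CL × Css × τ / F / S = 2.988 × 3.5 × 24 / 0.35 / 0.64 = 1121 mg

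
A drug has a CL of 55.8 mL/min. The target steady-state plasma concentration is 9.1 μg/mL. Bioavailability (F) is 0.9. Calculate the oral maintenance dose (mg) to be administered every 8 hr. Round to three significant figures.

271 mg

CL = 55.8 mL/min × 60/1000 = 3.348 L/h
At steady state, dose per interval replaces the amount cleared in that interval: F·D/τ = CL·Css.
D = CL × Css × τ / F = 3.348 × 9.1 × 8 / 0.9 = 270.8 mg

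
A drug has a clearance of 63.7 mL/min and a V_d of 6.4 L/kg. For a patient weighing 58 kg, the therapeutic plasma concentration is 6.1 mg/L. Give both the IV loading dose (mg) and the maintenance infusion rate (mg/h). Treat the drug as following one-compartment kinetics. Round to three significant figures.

(a) 2260 mg; (b) 23.3 mg/h

Vd(total) = 58 kg × 6.4 L/kg = 371.2 L
Loading dose = Vd × C = 371.2 × 6.1 = 2264 mg
Convert clearance: 63.7 mL/min × 60 min/h ÷ 1000 mL/L = 3.822 L/h
Infusion rate = 3.822 L/h × 6.1 mg/L = 23.31 mg/h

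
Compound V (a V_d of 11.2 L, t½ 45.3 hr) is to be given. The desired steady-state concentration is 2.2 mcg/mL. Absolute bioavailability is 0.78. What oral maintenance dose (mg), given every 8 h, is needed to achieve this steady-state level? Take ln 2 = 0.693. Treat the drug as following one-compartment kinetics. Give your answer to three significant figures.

CL = ln 2 · Vd / t½ = 0.693 × 11.20 / 45.3 = 0.1713 L/h
D = CL × Css × τ / F = 0.1713 × 2.2 × 8 / 0.78 = 3.865 mg

3.87 mg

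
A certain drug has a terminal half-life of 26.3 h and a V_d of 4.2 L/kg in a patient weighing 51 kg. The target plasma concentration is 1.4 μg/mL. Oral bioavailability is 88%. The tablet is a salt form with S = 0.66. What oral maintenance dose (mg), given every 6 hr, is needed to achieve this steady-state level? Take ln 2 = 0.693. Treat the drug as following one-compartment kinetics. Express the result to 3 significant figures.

Vd = 4.2 L/kg × 51 kg = 214.2 L
CL = ln 2 · Vd / t½ = 0.693 × 214.2 / 26.3 = 5.644 L/h
D = CL × Css × τ / F / S = 5.644 × 1.4 × 6 / 0.88 / 0.66 = 81.63 mg

81.6 mg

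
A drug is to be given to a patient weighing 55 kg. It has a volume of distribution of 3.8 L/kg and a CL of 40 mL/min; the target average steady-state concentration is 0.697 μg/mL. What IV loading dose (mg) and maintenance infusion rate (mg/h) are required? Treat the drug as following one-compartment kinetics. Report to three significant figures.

Vd = 3.8 L/kg × 55 kg = 209.0 L
Loading: fill Vd to C_target → 209.0 L × 0.697 mg/L = 145.7 mg
CL = 40 mL/min = 40 × 0.06 = 2.400 L/h
Maintenance: replace elimination → rate = CL × Css = 2.400 × 0.697 = 1.673 mg/h

(a) 146 mg; (b) 1.67 mg/h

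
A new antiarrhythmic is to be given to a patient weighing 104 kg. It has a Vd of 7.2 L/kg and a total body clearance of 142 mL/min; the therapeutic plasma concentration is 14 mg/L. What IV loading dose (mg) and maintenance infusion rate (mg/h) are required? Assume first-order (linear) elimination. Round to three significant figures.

Vd(total) = 104 kg × 7.2 L/kg = 748.8 L
Loading dose = Vd × C = 748.8 × 14 = 10480 mg
CL = 142 mL/min = 142 × 0.06 = 8.520 L/h
Maintenance infusion rate = CL × Css = 8.520 × 14 = 119.3 mg/h

(a) 10500 mg; (b) 119 mg/h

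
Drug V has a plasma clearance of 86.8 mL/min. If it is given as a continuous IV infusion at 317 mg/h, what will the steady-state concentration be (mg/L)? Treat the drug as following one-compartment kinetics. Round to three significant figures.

60.9 mg/L

CL = 86.8 mL/min × 60/1000 = 5.208 L/h
Css = rate / CL = 317 / 5.208 = 60.87 mg/L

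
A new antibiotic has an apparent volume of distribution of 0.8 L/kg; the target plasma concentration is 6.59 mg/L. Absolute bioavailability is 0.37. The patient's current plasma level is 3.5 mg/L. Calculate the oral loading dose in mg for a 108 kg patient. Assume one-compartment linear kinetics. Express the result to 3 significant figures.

722 mg

Vd(total) = 108 kg × 0.8 L/kg = 86.40 L
Concentration deficit ΔC = 6.59 − 3.5 = 3.090 mg/L
LD = Vd × ΔC / F = 86.40 × 3.090 / 0.37 = 721.6 mg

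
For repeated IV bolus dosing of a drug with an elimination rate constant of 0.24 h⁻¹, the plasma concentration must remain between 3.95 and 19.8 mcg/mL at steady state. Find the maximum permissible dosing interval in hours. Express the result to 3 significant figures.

6.72 h

Between IV bolus doses, concentration decays as C = C₀·e^(−kτ), so C_peak/C_trough = e^(kτ).
τ_max = ln(C_peak/C_trough) / k = ln(19.8/3.95) / 0.2400 = 1.612 / 0.2400 = 6.717 h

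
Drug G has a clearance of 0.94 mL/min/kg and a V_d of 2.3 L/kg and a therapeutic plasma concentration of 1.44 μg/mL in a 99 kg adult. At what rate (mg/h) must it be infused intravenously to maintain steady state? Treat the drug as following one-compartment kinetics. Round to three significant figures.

8.04 mg/h

CL = 0.94 mL/min/kg × 99 kg = 93.06 mL/min = 93.06 × 60/1000 = 5.584 L/h
Rate = CL × Css = 5.584 × 1.44 = 8.041 mg/h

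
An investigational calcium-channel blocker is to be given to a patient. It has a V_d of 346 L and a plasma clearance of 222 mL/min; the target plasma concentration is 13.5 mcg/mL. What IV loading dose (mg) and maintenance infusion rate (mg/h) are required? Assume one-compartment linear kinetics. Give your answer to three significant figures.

(a) 4670 mg; (b) 180 mg/h

Loading: fill Vd to C_target → 346.0 L × 13.5 mg/L = 4671 mg
Convert clearance: 222 mL/min × 60 min/h ÷ 1000 mL/L = 13.32 L/h
Infusion rate = 13.32 L/h × 13.5 mg/L = 179.8 mg/h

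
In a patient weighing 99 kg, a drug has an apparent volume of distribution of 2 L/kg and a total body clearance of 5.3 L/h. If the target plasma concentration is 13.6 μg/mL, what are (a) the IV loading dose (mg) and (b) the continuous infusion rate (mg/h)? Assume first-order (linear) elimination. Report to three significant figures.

Total Vd = 2 × 99 = 198.0 L
Loading dose = Vd × C = 198.0 × 13.6 = 2693 mg
Infusion rate = 5.300 L/h × 13.6 mg/L = 72.08 mg/h

(a) 2690 mg; (b) 72.1 mg/h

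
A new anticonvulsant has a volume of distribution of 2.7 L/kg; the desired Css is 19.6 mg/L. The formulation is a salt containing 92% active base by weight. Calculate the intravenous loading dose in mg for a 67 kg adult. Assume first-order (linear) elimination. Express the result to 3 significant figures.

Total Vd = 2.7 × 67 = 180.9 L
The loading dose fills Vd to the target concentration.
LD = Vd × C / S = 180.9 × 19.60 / 0.92 = 3854 mg

3850 mg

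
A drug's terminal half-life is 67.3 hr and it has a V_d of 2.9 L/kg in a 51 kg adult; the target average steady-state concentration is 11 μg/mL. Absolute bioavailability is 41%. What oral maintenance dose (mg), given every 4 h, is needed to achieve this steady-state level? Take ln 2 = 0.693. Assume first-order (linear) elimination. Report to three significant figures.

163 mg

Total Vd = 2.9 × 51 = 147.9 L
CL = 0.693 × Vd / t½ = 0.693 × 147.9 / 67.3 = 1.523 L/h
D = CL × Css × τ / F = 1.523 × 11 × 4 / 0.41 = 163.4 mg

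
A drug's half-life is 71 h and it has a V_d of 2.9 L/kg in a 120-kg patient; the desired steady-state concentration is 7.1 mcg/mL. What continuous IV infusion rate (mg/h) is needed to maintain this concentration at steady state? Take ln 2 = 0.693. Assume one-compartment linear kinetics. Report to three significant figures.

Vd(total) = 120 kg × 2.9 L/kg = 348.0 L
CL = 0.693 × Vd / t½ = 0.693 × 348.0 / 71 = 3.397 L/h
Infusion rate = CL × Css = 3.397 × 7.1 = 24.12 mg/h

24.1 mg/h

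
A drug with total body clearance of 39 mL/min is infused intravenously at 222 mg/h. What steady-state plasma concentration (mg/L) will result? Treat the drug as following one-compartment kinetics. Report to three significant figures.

Convert clearance: 39 mL/min × 60 min/h ÷ 1000 mL/L = 2.340 L/h
Css = rate / CL = 222 / 2.340 = 94.87 mg/L

94.9 mg/L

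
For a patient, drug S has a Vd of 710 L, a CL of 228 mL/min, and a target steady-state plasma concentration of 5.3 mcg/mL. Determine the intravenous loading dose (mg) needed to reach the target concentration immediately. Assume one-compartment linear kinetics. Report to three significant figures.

3760 mg

LD = Vd × C = 710.0 × 5.300 = 3763 mg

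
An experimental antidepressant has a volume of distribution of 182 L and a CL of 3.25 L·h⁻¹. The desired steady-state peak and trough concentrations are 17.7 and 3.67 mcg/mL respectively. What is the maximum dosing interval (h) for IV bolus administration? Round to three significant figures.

k = CL / Vd = 3.250 / 182.0 = 0.01786 h⁻¹
Between IV bolus doses, concentration decays as C = C₀·e^(−kτ), so C_peak/C_trough = e^(kτ).
τ_max = ln(C_peak/C_trough) / k = ln(17.7/3.67) / 0.01786 = 1.573 / 0.01786 = 88.07 h

88.1 h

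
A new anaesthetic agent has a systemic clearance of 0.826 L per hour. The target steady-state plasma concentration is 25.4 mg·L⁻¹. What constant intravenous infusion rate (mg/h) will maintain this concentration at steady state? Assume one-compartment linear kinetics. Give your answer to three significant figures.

21.0 mg/h

R₀ = 0.8260 × 25.4 = 20.98 mg/h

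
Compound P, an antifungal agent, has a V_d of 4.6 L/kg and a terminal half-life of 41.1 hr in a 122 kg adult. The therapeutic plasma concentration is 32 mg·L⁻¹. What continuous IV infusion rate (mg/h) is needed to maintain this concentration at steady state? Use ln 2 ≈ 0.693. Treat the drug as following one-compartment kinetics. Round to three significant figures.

303 mg/h

Vd(total) = 122 kg × 4.6 L/kg = 561.2 L
k = 0.693/41.1 = 0.01686 h⁻¹, so CL = k·Vd = 0.01686 × 561.2 = 9.462 L/h
Infusion rate = CL × Css = 9.462 × 32 = 302.8 mg/h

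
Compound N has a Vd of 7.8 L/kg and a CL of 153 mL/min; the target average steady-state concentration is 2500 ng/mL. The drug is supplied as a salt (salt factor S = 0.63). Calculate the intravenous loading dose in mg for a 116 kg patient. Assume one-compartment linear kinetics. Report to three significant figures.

3590 mg

Vd(total) = 116 kg × 7.8 L/kg = 904.8 L
C = 2500 ng/mL = 2.500 mg/L
LD = Vd × C / S = 904.8 × 2.500 / 0.63 = 3590 mg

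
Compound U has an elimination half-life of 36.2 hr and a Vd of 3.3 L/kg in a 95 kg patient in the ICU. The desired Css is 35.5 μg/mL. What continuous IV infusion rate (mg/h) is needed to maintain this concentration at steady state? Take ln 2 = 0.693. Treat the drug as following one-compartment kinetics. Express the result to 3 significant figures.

213 mg/h

Vd = 3.3 L/kg × 95 kg = 313.5 L
CL = ln 2 · Vd / t½ = 0.693 × 313.5 / 36.2 = 6.002 L/h
Infusion rate = CL × Css = 6.002 × 35.5 = 213.1 mg/h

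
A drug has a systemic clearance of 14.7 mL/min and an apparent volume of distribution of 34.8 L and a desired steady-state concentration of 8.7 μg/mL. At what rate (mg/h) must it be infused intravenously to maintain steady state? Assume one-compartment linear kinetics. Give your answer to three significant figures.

CL = 14.7 mL/min × 60/1000 = 0.8820 L/h
At steady state, infusion rate equals elimination rate: rate in = CL × Css.
Rate = CL × Css = 0.8820 × 8.7 = 7.673 mg/h

7.67 mg/h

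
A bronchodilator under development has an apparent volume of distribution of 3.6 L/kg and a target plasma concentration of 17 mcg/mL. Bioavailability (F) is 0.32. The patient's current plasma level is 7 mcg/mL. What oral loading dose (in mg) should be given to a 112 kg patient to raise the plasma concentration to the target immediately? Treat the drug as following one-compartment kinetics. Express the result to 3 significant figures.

Vd(total) = 112 kg × 3.6 L/kg = 403.2 L
Concentration deficit ΔC = 17 − 7 = 10.00 mg/L
LD = Vd × ΔC / F = 403.2 × 10.00 / 0.32 = 12600 mg

12600 mg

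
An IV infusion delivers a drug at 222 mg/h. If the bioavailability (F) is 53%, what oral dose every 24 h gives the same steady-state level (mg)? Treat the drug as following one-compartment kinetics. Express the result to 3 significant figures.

To maintain the same Css, the systemic dosing rate must be unchanged: F·D/τ = infusion rate.
D = rate × τ / F = 222 × 24 / 0.53 = 10050 mg

10100 mg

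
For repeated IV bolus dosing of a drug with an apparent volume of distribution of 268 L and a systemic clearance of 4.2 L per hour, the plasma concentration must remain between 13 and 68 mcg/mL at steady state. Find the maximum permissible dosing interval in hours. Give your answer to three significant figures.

106 h

k = CL / Vd = 4.200 / 268.0 = 0.01567 h⁻¹
Between IV bolus doses, concentration decays as C = C₀·e^(−kτ), so C_peak/C_trough = e^(kτ).
τ_max = ln(C_peak/C_trough) / k = ln(68/13) / 0.01567 = 1.655 / 0.01567 = 105.6 h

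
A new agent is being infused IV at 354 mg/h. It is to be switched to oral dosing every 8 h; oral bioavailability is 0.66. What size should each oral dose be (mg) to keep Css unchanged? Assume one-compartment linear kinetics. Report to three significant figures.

To maintain the same Css, the systemic dosing rate must be unchanged: F·D/τ = infusion rate.
D = rate × τ / F = 354 × 8 / 0.66 = 4291 mg

4290 mg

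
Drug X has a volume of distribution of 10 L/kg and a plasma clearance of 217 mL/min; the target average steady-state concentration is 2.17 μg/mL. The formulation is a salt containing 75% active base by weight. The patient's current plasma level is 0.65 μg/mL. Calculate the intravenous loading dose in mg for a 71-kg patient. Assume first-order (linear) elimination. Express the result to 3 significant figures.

1440 mg

Vd = 10 L/kg × 71 kg = 710.0 L
Concentration deficit ΔC = 2.17 − 0.65 = 1.520 mg/L
LD = Vd × ΔC / S = 710.0 × 1.520 / 0.75 = 1439 mg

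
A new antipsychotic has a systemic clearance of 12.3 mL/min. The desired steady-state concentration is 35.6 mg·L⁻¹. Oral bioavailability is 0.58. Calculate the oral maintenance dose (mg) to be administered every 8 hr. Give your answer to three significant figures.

CL = 12.3 mL/min = 12.3 × 0.06 = 0.7380 L/h
D = CL × Css × τ / F = 0.7380 × 35.6 × 8 / 0.58 = 362.4 mg

362 mg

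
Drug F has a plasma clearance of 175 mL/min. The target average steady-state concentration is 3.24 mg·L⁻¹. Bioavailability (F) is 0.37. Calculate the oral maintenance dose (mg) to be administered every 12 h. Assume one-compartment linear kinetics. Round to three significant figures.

1100 mg

CL = 175 mL/min × 60/1000 = 10.50 L/h
D = CL × Css × τ / F = 10.50 × 3.24 × 12 / 0.37 = 1103 mg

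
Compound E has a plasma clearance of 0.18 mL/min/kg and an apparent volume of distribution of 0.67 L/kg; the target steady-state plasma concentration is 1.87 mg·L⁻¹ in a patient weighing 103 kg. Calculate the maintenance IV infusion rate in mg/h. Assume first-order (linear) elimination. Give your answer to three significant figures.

CL = 0.18 mL/min/kg × 103 kg = 18.54 mL/min = 18.54 × 60/1000 = 1.112 L/h
Infusion rate = CL · Css = 1.112 L/h × 1.87 mg/L = 2.079 mg/h

2.08 mg/h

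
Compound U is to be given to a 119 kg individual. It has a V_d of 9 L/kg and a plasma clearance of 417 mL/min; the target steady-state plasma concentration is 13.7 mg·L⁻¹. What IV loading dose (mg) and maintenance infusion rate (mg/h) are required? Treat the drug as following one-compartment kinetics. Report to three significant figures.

(a) 14700 mg; (b) 343 mg/h

Total Vd = 9 × 119 = 1071 L
LD = Vd · C_target = 1071 × 13.7 = 14670 mg
CL = 417 mL/min = 417 × 0.06 = 25.02 L/h
Maintenance: replace elimination → rate = CL × Css = 25.02 × 13.7 = 342.8 mg/h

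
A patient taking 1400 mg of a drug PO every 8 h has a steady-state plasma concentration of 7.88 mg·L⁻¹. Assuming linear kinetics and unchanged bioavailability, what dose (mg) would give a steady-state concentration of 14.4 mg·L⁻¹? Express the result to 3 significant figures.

2560 mg

For first-order elimination, Css ∝ F·D/(CL·τ); F and CL are unchanged, so Css ∝ D/τ.
D₂ = D₁ × (Css,target / Css,current) = 1400 × 14.4/7.88 = 2558 mg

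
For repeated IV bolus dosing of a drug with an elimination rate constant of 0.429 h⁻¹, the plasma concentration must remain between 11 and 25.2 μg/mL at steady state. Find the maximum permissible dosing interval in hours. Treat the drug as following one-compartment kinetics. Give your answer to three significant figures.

1.93 h

Between IV bolus doses, concentration decays as C = C₀·e^(−kτ), so C_peak/C_trough = e^(kτ).
τ_max = ln(C_peak/C_trough) / k = ln(25.2/11) / 0.4290 = 0.8289 / 0.4290 = 1.932 h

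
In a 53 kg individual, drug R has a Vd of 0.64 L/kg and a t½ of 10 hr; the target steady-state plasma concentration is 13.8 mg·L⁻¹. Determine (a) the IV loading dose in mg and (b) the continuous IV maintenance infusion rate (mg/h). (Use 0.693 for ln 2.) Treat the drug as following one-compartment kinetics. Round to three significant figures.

(a) 468 mg; (b) 32.4 mg/h

Total Vd = 0.64 × 53 = 33.92 L
LD = Vd × C = 33.92 × 13.8 = 468.1 mg
CL = 0.693 × Vd / t½ = 0.693 × 33.92 / 10 = 2.351 L/h
Infusion rate = CL × Css = 2.351 × 13.8 = 32.44 mg/h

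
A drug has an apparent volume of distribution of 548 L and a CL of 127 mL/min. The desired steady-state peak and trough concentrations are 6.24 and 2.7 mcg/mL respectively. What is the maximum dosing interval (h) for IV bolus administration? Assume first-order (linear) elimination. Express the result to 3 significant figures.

CL = 127 mL/min × 60/1000 = 7.620 L/h
k = CL / Vd = 7.620 / 548.0 = 0.01391 h⁻¹
Between IV bolus doses, concentration decays as C = C₀·e^(−kτ), so C_peak/C_trough = e^(kτ).
τ_max = ln(C_peak/C_trough) / k = ln(6.24/2.7) / 0.01391 = 0.8377 / 0.01391 = 60.22 h

60.2 h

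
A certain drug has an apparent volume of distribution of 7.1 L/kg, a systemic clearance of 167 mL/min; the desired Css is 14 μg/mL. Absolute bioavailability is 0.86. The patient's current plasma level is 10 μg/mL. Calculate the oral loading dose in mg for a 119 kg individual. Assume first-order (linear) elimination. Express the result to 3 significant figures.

3930 mg

Total Vd = 7.1 × 119 = 844.9 L
Concentration deficit ΔC = 14 − 10 = 4.000 mg/L
LD = Vd × ΔC / F = 844.9 × 4.000 / 0.86 = 3930 mg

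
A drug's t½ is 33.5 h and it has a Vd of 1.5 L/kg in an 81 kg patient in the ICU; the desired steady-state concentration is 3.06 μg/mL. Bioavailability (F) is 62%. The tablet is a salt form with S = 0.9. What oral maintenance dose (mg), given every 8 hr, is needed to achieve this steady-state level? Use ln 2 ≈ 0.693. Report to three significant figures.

Vd = 1.5 L/kg × 81 kg = 121.5 L
CL = ln 2 · Vd / t½ = 0.693 × 121.5 / 33.5 = 2.513 L/h
D = CL × Css × τ / F / S = 2.513 × 3.06 × 8 / 0.62 / 0.9 = 110.2 mg

110 mg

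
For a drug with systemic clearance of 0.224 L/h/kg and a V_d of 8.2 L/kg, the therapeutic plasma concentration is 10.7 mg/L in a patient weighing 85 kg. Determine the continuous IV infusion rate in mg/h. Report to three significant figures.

CL = 0.224 L/h/kg × 85 kg = 19.04 L/h
At steady state, infusion rate equals elimination rate: rate in = CL × Css.
Infusion rate = CL · Css = 19.04 L/h × 10.7 mg/L = 203.7 mg/h

204 mg/h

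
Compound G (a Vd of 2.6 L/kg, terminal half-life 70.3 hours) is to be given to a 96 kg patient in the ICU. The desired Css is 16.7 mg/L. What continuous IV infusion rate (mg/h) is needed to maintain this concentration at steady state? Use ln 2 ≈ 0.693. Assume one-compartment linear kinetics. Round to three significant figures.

Vd(total) = 96 kg × 2.6 L/kg = 249.6 L
CL = ln 2 · Vd / t½ = 0.693 × 249.6 / 70.3 = 2.460 L/h
Infusion rate = CL × Css = 2.460 × 16.7 = 41.08 mg/h

41.1 mg/h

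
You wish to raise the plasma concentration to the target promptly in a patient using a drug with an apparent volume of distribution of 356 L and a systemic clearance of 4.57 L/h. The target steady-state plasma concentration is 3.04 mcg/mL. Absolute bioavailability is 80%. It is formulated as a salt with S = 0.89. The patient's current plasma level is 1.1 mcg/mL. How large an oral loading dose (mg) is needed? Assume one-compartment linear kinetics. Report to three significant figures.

Concentration deficit ΔC = 3.04 − 1.1 = 1.940 mg/L
LD = Vd × ΔC / F / S = 356.0 × 1.940 / 0.8 / 0.89 = 970.0 mg

970 mg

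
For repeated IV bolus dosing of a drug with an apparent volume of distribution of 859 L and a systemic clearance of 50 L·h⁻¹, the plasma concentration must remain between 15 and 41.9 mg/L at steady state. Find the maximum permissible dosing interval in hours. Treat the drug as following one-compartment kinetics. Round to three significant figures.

k = CL / Vd = 50.00 / 859.0 = 0.05821 h⁻¹
Between IV bolus doses, concentration decays as C = C₀·e^(−kτ), so C_peak/C_trough = e^(kτ).
τ_max = ln(C_peak/C_trough) / k = ln(41.9/15) / 0.05821 = 1.027 / 0.05821 = 17.64 h

17.6 h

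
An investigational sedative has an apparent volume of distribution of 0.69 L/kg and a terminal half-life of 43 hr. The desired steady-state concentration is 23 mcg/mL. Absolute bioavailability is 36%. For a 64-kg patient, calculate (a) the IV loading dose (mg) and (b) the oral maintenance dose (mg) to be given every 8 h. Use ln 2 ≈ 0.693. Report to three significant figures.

Total Vd = 0.69 × 64 = 44.16 L
LD = Vd × C = 44.16 × 23 = 1016 mg
CL = 0.693 × Vd / t½ = 0.693 × 44.16 / 43 = 0.7117 L/h
D = CL × Css × τ / F = 0.7117 × 23 × 8 / 0.36 = 363.8 mg

(a) 1020 mg; (b) 364 mg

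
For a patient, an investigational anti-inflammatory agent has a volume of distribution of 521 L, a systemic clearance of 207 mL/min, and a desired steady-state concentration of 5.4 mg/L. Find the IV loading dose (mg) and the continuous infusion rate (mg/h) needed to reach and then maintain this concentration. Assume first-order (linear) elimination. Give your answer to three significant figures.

Loading dose = Vd × C = 521.0 × 5.4 = 2813 mg
CL = 207 mL/min × 60/1000 = 12.42 L/h
Infusion rate = 12.42 L/h × 5.4 mg/L = 67.07 mg/h

(a) 2810 mg; (b) 67.1 mg/h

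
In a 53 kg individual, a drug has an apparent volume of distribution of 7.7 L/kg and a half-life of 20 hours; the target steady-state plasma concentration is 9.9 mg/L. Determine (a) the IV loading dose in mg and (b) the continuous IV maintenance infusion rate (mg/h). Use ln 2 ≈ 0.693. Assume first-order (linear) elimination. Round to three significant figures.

(a) 4040 mg; (b) 140 mg/h

Total Vd = 7.7 × 53 = 408.1 L
LD = Vd × C = 408.1 × 9.9 = 4040 mg
CL = 0.693 × Vd / t½ = 0.693 × 408.1 / 20 = 14.14 L/h
Infusion rate = CL × Css = 14.14 × 9.9 = 140.0 mg/h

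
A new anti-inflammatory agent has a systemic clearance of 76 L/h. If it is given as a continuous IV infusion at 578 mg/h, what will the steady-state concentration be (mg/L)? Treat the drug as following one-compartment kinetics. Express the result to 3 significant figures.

Css = rate / CL = 578 / 76.00 = 7.605 mg/L

7.61 mg/L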